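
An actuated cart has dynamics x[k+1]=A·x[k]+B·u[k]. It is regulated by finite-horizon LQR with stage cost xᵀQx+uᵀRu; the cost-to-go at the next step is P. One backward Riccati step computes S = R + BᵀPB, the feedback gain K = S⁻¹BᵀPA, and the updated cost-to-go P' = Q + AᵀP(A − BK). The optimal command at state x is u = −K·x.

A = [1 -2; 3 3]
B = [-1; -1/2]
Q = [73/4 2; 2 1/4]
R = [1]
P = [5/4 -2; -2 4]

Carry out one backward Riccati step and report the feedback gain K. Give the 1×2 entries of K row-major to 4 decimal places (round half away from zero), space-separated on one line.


BᵀP = [-0.2500 0.0000]
S = R + BᵀPB = [1] + [0.2500] = [1.2500]
BᵀPA = [-0.2500 0.5000]
K = S⁻¹·BᵀPA = [-0.2000 0.4000]
A−BK = [0.8000 -1.6000; 2.9000 3.2000]
AᵀP(A−BK) = [25.2000 39.6000; 39.6000 64.8000]
P' = Q + AᵀP(A−BK) = [43.4500 41.6000; 41.6000 65.0500]
tr(P') = 108.5000

-0.2000 0.4000


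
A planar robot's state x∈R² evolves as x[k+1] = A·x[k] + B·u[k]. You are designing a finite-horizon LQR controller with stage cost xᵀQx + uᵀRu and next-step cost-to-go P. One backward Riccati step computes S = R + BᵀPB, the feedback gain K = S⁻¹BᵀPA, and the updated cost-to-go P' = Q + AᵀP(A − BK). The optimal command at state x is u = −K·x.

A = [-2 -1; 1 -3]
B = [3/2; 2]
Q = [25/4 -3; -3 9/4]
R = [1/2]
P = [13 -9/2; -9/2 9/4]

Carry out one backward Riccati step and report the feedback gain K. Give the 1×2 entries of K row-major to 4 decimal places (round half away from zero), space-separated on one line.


BᵀP = [10.5000 -2.2500]
S = R + BᵀPB = [1/2] + [11.2500] = [11.7500]
BᵀPA = [-23.2500 -3.7500]
K = S⁻¹·BᵀPA = [-1.9787 -0.3191]
A−BK = [0.9681 -0.5213; 4.9574 -2.3617]
AᵀP(A−BK) = [26.2447 -10.6702; -10.6702 5.0532]
P' = Q + AᵀP(A−BK) = [32.4947 -13.6702; -13.6702 7.3032]
tr(P') = 39.7979

-1.9787 -0.3191


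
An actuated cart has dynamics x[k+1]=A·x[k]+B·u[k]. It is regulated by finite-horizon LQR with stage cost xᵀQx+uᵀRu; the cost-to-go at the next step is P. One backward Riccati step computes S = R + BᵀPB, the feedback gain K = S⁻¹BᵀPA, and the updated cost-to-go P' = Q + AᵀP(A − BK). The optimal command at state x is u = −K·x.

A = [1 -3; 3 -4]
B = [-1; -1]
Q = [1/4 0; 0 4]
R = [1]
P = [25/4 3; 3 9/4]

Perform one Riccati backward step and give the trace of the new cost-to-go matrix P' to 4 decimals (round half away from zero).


19.3508

BᵀP = [-9.2500 -5.2500]
S = R + BᵀPB = [1] + [14.5000] = [15.5000]
BᵀPA = [-25.0000 48.7500]
K = S⁻¹·BᵀPA = [-1.6129 3.1452]
A−BK = [-0.6129 0.1452; 1.3871 -0.8548]
AᵀP(A−BK) = [4.1774 -6.1210; -6.1210 10.9234]
P' = Q + AᵀP(A−BK) = [4.4274 -6.1210; -6.1210 14.9234]
tr(P') = 19.3508


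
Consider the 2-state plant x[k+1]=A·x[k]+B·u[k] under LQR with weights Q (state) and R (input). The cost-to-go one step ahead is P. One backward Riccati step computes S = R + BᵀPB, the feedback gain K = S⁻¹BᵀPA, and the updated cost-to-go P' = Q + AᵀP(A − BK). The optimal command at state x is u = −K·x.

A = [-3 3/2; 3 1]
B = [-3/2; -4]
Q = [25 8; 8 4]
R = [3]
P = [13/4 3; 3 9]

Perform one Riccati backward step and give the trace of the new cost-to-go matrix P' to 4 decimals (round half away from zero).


BᵀP = [-16.8750 -40.5000]
S = R + BᵀPB = [3] + [187.3125] = [190.3125]
BᵀPA = [-70.8750 -65.8125]
K = S⁻¹·BᵀPA = [-0.3724 -0.3458]
A−BK = [-3.5586 0.9813; 1.5103 -0.3833]
AᵀP(A−BK) = [29.8552 -7.6345; -7.6345 2.5537]
P' = Q + AᵀP(A−BK) = [54.8552 0.3655; 0.3655 6.5537]
tr(P') = 61.4089

61.4089


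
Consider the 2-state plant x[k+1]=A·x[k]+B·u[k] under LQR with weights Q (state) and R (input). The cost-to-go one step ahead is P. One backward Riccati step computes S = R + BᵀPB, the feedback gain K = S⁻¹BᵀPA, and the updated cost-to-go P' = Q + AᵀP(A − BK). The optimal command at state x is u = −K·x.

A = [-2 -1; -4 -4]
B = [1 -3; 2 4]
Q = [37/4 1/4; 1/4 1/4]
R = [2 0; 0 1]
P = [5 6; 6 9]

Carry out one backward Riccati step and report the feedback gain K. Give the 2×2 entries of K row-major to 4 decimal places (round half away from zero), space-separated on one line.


BᵀP = [17.0000 24.0000; 9.0000 18.0000]
S = R + BᵀPB = [2 0; 0 1] + [65.0000 45.0000; 45.0000 45.0000] = [67.0000 45.0000; 45.0000 46.0000]
BᵀPA = [-130.0000 -113.0000; -90.0000 -81.0000]
K = S⁻¹·BᵀPA = [-1.8259 -1.4693; -0.1703 -0.3236]
A−BK = [-0.6850 -0.5014; 0.3330 0.2327]
AᵀP(A−BK) = [7.3037 5.8770; 5.8770 4.7663]
P' = Q + AᵀP(A−BK) = [16.5537 6.1270; 6.1270 5.0163]
tr(P') = 21.5700

-1.8259 -1.4693 -0.1703 -0.3236


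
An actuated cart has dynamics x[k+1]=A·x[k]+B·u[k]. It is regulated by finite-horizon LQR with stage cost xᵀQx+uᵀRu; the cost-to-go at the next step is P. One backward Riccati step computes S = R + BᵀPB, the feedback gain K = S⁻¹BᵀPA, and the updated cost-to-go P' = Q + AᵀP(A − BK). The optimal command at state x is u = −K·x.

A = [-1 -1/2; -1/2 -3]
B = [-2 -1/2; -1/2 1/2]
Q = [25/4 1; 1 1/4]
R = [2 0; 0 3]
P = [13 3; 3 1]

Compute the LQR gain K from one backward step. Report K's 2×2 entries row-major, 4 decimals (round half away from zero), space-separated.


0.5026 0.5681 0.0445 -0.0929

BᵀP = [-27.5000 -6.5000; -5.0000 -1.0000]
S = R + BᵀPB = [2 0; 0 3] + [58.2500 10.5000; 10.5000 2.0000] = [60.2500 10.5000; 10.5000 5.0000]
BᵀPA = [30.7500 33.2500; 5.5000 5.5000]
K = S⁻¹·BᵀPA = [0.5026 0.5681; 0.0445 -0.0929]
A−BK = [0.0275 0.5897; -0.2709 -2.6695]
AᵀP(A−BK) = [0.5497 0.7932; 0.7932 2.8730]
P' = Q + AᵀP(A−BK) = [6.7997 1.7932; 1.7932 3.1230]
tr(P') = 9.9228


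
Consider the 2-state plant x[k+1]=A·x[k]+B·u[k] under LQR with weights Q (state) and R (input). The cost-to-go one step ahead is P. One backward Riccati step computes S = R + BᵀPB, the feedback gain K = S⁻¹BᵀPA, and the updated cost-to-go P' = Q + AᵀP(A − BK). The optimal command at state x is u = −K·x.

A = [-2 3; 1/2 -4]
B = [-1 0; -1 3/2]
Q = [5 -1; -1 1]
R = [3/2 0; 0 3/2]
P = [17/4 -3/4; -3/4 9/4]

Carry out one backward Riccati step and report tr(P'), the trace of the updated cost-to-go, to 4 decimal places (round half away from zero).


BᵀP = [-3.5000 -1.5000; -1.1250 3.3750]
S = R + BᵀPB = [3/2 0; 0 3/2] + [5.0000 -2.2500; -2.2500 5.0625] = [6.5000 -2.2500; -2.2500 6.5625]
BᵀPA = [6.2500 -4.5000; 3.9375 -16.8750]
K = S⁻¹·BᵀPA = [1.3267 -1.7955; 1.0549 -3.1870]
A−BK = [-0.6733 1.2045; 0.2444 -1.0150]
AᵀP(A−BK) = [6.6172 -13.3541; -13.3541 30.3890]
P' = Q + AᵀP(A−BK) = [11.6172 -14.3541; -14.3541 31.3890]
tr(P') = 43.0062

43.0062


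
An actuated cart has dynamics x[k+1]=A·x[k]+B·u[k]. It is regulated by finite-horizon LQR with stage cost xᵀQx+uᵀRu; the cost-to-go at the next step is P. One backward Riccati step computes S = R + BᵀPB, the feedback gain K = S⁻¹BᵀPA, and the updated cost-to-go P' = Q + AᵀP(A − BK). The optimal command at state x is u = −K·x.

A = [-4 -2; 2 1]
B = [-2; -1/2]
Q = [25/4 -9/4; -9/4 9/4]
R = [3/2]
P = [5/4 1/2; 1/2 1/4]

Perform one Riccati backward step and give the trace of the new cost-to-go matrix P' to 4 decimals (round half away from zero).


BᵀP = [-2.7500 -1.1250]
S = R + BᵀPB = [3/2] + [6.0625] = [7.5625]
BᵀPA = [8.7500 4.3750]
K = S⁻¹·BᵀPA = [1.1570 0.5785]
A−BK = [-1.6860 -0.8430; 2.5785 1.2893]
AᵀP(A−BK) = [2.8760 1.4380; 1.4380 0.7190]
P' = Q + AᵀP(A−BK) = [9.1260 -0.8120; -0.8120 2.9690]
tr(P') = 12.0950

12.0950


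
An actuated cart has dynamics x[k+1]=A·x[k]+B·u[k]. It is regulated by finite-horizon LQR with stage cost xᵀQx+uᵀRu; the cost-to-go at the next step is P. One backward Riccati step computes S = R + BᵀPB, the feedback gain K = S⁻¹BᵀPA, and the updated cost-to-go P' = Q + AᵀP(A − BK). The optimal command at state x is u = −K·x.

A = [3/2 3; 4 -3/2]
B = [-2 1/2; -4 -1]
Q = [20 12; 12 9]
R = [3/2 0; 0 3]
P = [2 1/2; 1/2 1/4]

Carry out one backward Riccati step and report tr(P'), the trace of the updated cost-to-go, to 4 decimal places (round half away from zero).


33.4541

BᵀP = [-6.0000 -2.0000; 0.5000 0.0000]
S = R + BᵀPB = [3/2 0; 0 3] + [20.0000 -1.0000; -1.0000 0.2500] = [21.5000 -1.0000; -1.0000 3.2500]
BᵀPA = [-17.0000 -15.0000; 0.7500 1.5000]
K = S⁻¹·BᵀPA = [-0.7913 -0.6860; -0.0127 0.2505]
A−BK = [-0.0762 1.5027; 0.8221 -3.9936]
AᵀP(A−BK) = [1.0576 0.5247; 0.5247 3.3964]
P' = Q + AᵀP(A−BK) = [21.0576 12.5247; 12.5247 12.3964]
tr(P') = 33.4541


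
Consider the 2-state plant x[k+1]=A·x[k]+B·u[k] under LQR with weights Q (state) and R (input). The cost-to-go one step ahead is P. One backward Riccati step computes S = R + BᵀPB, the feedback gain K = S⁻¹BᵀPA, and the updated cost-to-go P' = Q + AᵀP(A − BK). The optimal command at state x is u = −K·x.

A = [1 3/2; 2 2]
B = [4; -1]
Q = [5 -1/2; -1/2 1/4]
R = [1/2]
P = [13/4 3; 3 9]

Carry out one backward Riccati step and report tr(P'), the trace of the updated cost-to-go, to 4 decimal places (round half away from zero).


99.2258

BᵀP = [10.0000 3.0000]
S = R + BᵀPB = [1/2] + [37.0000] = [37.5000]
BᵀPA = [16.0000 21.0000]
K = S⁻¹·BᵀPA = [0.4267 0.5600]
A−BK = [-0.7067 -0.7400; 2.4267 2.5600]
AᵀP(A−BK) = [44.4233 46.9150; 46.9150 49.5525]
P' = Q + AᵀP(A−BK) = [49.4233 46.4150; 46.4150 49.8025]
tr(P') = 99.2258


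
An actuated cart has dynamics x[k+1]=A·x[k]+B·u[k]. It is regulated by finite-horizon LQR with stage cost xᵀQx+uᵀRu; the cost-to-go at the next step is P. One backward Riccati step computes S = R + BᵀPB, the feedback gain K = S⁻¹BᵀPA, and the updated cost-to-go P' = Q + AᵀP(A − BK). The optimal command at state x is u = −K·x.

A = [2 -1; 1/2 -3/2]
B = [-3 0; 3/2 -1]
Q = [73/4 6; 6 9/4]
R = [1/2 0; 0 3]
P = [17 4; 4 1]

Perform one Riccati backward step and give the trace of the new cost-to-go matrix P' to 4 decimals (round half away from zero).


BᵀP = [-45.0000 -10.5000; -4.0000 -1.0000]
S = R + BᵀPB = [1/2 0; 0 3] + [119.2500 10.5000; 10.5000 1.0000] = [119.7500 10.5000; 10.5000 4.0000]
BᵀPA = [-95.2500 60.7500; -8.5000 5.5000]
K = S⁻¹·BᵀPA = [-0.7912 0.5024; -0.0481 0.0563]
A−BK = [-0.3736 0.5071; 1.6386 -2.1973]
AᵀP(A−BK) = [0.4803 -0.4207; -0.4207 0.4214]
P' = Q + AᵀP(A−BK) = [18.7303 5.5793; 5.5793 2.6714]
tr(P') = 21.4017

21.4017


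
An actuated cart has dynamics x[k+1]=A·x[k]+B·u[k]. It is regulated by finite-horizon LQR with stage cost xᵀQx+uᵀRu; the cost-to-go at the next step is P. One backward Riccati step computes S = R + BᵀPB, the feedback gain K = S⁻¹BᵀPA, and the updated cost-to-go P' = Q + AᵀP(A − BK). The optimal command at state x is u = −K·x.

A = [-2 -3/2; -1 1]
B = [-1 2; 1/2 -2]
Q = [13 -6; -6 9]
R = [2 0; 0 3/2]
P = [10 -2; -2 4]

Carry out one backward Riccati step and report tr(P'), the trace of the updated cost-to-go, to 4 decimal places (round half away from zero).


BᵀP = [-11.0000 4.0000; 24.0000 -12.0000]
S = R + BᵀPB = [2 0; 0 3/2] + [13.0000 -30.0000; -30.0000 72.0000] = [15.0000 -30.0000; -30.0000 73.5000]
BᵀPA = [18.0000 20.5000; -36.0000 -48.0000]
K = S⁻¹·BᵀPA = [1.2000 0.3296; 0.0000 -0.5185]
A−BK = [-0.8000 -0.1333; -1.6000 -0.2019]
AᵀP(A−BK) = [14.4000 2.4000; 2.4000 0.8537]
P' = Q + AᵀP(A−BK) = [27.4000 -3.6000; -3.6000 9.8537]
tr(P') = 37.2537

37.2537


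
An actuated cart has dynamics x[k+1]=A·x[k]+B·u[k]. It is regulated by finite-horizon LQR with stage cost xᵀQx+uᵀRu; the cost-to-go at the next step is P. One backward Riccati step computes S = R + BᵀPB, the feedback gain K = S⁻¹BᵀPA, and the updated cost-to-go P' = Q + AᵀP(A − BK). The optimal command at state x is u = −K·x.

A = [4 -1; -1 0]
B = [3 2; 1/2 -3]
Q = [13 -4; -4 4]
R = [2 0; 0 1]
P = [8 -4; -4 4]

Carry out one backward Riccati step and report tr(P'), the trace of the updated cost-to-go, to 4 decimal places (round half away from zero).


BᵀP = [22.0000 -10.0000; 28.0000 -20.0000]
S = R + BᵀPB = [2 0; 0 1] + [61.0000 74.0000; 74.0000 116.0000] = [63.0000 74.0000; 74.0000 117.0000]
BᵀPA = [98.0000 -22.0000; 132.0000 -28.0000]
K = S⁻¹·BᵀPA = [0.8960 -0.2649; 0.5615 -0.0718]
A−BK = [0.1889 -0.0617; 0.2364 -0.0828]
AᵀP(A−BK) = [2.0728 -0.5657; -0.5657 0.1625]
P' = Q + AᵀP(A−BK) = [15.0728 -4.5657; -4.5657 4.1625]
tr(P') = 19.2354

19.2354


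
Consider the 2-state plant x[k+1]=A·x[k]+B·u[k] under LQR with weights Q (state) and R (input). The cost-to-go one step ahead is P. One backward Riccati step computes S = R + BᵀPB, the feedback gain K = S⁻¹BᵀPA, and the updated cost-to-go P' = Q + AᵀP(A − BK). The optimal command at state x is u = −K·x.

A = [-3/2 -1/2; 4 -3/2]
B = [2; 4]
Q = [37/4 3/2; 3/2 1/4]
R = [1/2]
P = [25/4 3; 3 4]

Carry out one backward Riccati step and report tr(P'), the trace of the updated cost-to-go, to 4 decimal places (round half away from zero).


BᵀP = [24.5000 22.0000]
S = R + BᵀPB = [1/2] + [137.0000] = [137.5000]
BᵀPA = [51.2500 -45.2500]
K = S⁻¹·BᵀPA = [0.3727 -0.3291]
A−BK = [-2.2455 0.1582; 2.5091 -0.1836]
AᵀP(A−BK) = [22.9602 -1.6966; -1.6966 0.1711]
P' = Q + AᵀP(A−BK) = [32.2102 -0.1966; -0.1966 0.4211]
tr(P') = 32.6314

32.6314


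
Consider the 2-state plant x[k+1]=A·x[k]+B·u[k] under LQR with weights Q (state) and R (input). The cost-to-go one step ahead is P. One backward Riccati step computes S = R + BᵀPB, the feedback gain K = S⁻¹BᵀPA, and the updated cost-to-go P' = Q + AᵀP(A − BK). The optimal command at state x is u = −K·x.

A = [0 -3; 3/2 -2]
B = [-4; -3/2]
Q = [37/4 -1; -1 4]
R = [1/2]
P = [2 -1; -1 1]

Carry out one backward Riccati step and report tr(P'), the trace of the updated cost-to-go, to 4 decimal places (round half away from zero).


15.6401

BᵀP = [-6.5000 2.5000]
S = R + BᵀPB = [1/2] + [22.2500] = [22.7500]
BᵀPA = [3.7500 14.5000]
K = S⁻¹·BᵀPA = [0.1648 0.6374]
A−BK = [0.6593 -0.4505; 1.7473 -1.0440]
AᵀP(A−BK) = [1.6319 -0.8901; -0.8901 0.7582]
P' = Q + AᵀP(A−BK) = [10.8819 -1.8901; -1.8901 4.7582]
tr(P') = 15.6401


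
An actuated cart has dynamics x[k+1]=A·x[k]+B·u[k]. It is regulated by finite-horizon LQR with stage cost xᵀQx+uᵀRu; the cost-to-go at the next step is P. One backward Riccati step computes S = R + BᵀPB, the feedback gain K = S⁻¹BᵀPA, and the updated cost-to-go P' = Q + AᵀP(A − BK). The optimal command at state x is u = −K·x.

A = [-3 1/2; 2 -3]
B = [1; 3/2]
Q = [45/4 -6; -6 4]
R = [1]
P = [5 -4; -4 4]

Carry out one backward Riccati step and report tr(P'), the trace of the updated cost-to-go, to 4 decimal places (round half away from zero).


BᵀP = [-1.0000 2.0000]
S = R + BᵀPB = [1] + [2.0000] = [3.0000]
BᵀPA = [7.0000 -6.5000]
K = S⁻¹·BᵀPA = [2.3333 -2.1667]
A−BK = [-5.3333 2.6667; -1.5000 0.2500]
AᵀP(A−BK) = [92.6667 -56.3333; -56.3333 35.1667]
P' = Q + AᵀP(A−BK) = [103.9167 -62.3333; -62.3333 39.1667]
tr(P') = 143.0833

143.0833


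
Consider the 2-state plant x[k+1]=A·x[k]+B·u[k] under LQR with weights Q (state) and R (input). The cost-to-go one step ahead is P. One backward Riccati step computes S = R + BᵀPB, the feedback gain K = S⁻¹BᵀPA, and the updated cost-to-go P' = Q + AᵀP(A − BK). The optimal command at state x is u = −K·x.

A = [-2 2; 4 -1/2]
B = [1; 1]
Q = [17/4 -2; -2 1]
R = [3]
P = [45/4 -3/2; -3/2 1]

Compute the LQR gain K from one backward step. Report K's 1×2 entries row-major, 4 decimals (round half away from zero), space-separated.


BᵀP = [9.7500 -0.5000]
S = R + BᵀPB = [3] + [9.2500] = [12.2500]
BᵀPA = [-21.5000 19.7500]
K = S⁻¹·BᵀPA = [-1.7551 1.6122]
A−BK = [-0.2449 0.3878; 5.7551 -2.1122]
AᵀP(A−BK) = [47.2653 -25.8367; -25.8367 16.4082]
P' = Q + AᵀP(A−BK) = [51.5153 -27.8367; -27.8367 17.4082]
tr(P') = 68.9235

-1.7551 1.6122


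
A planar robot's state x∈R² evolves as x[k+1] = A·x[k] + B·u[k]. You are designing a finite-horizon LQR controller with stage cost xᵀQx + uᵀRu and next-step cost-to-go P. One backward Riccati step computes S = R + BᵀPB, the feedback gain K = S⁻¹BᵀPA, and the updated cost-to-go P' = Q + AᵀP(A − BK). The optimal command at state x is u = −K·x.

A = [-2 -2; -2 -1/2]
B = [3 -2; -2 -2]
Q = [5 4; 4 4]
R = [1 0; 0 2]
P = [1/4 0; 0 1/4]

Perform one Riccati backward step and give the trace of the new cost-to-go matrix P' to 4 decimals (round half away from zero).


BᵀP = [0.7500 -0.5000; -0.5000 -0.5000]
S = R + BᵀPB = [1 0; 0 2] + [3.2500 -0.5000; -0.5000 2.0000] = [4.2500 -0.5000; -0.5000 4.0000]
BᵀPA = [-0.5000 -1.2500; 2.0000 1.2500]
K = S⁻¹·BᵀPA = [-0.0597 -0.2612; 0.4925 0.2799]
A−BK = [-0.8358 -0.6567; -1.1343 -0.4627]
AᵀP(A−BK) = [0.9851 0.5597; 0.5597 0.3862]
P' = Q + AᵀP(A−BK) = [5.9851 4.5597; 4.5597 4.3862]
tr(P') = 10.3713

10.3713


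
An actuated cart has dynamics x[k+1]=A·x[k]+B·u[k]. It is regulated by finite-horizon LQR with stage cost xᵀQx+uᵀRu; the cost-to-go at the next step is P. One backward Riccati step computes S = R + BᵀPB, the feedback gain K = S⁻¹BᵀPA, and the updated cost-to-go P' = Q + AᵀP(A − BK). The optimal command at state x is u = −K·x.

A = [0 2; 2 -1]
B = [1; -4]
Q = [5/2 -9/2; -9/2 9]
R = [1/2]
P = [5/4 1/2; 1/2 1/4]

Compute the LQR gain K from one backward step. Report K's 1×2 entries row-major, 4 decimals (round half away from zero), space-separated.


BᵀP = [-0.7500 -0.5000]
S = R + BᵀPB = [1/2] + [1.2500] = [1.7500]
BᵀPA = [-1.0000 -1.0000]
K = S⁻¹·BᵀPA = [-0.5714 -0.5714]
A−BK = [0.5714 2.5714; -0.2857 -3.2857]
AᵀP(A−BK) = [0.4286 0.9286; 0.9286 2.6786]
P' = Q + AᵀP(A−BK) = [2.9286 -3.5714; -3.5714 11.6786]
tr(P') = 14.6071

-0.5714 -0.5714


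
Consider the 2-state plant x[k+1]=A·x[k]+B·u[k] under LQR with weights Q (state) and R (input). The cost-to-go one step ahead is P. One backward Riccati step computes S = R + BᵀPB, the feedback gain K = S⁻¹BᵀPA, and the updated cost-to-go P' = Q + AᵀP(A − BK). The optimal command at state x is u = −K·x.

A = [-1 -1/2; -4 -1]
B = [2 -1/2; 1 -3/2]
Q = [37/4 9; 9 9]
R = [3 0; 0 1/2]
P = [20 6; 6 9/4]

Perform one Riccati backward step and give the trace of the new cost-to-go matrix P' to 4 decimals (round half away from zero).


20.7189

BᵀP = [46.0000 14.2500; -19.0000 -6.3750]
S = R + BᵀPB = [3 0; 0 1/2] + [106.2500 -44.3750; -44.3750 19.0625] = [109.2500 -44.3750; -44.3750 19.5625]
BᵀPA = [-103.0000 -37.2500; 44.5000 15.8750]
K = S⁻¹·BᵀPA = [-0.2395 -0.1443; 1.7315 0.4842]
A−BK = [0.3447 0.0307; -1.1633 -0.1294]
AᵀP(A−BK) = [2.2804 0.5913; 0.5913 0.1885]
P' = Q + AᵀP(A−BK) = [11.5304 9.5913; 9.5913 9.1885]
tr(P') = 20.7189


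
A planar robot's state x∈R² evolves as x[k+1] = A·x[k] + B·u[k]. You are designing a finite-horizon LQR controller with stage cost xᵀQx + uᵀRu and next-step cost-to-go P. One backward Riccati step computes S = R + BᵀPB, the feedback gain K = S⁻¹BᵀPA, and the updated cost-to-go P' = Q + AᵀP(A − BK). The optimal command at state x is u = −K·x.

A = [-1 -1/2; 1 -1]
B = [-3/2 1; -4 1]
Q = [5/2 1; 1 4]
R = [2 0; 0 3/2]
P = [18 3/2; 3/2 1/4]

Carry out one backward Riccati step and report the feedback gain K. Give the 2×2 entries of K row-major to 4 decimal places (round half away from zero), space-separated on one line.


0.2177 0.2116 -0.4333 -0.1684

BᵀP = [-33.0000 -3.2500; 19.5000 1.7500]
S = R + BᵀPB = [2 0; 0 3/2] + [62.5000 -36.2500; -36.2500 21.2500] = [64.5000 -36.2500; -36.2500 22.7500]
BᵀPA = [29.7500 19.7500; -17.7500 -11.5000]
K = S⁻¹·BᵀPA = [0.2177 0.2116; -0.4333 -0.1684]
A−BK = [-0.2401 -0.0143; 2.3041 0.0147]
AᵀP(A−BK) = [1.0817 0.2171; 0.2171 0.1351]
P' = Q + AᵀP(A−BK) = [3.5817 1.2171; 1.2171 4.1351]
tr(P') = 7.7169


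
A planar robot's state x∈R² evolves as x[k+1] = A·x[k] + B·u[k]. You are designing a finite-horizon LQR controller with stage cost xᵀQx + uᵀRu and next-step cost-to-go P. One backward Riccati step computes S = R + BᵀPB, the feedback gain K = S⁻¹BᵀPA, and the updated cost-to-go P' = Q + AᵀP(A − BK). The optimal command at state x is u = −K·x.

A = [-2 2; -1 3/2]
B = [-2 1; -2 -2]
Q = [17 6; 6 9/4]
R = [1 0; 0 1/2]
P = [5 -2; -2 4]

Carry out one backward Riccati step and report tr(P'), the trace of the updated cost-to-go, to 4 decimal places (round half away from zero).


BᵀP = [-6.0000 -4.0000; 9.0000 -10.0000]
S = R + BᵀPB = [1 0; 0 1/2] + [20.0000 2.0000; 2.0000 29.0000] = [21.0000 2.0000; 2.0000 29.5000]
BᵀPA = [16.0000 -18.0000; -8.0000 3.0000]
K = S⁻¹·BᵀPA = [0.7929 -0.8725; -0.3249 0.1608]
A−BK = [-0.0894 0.0942; -0.0642 0.0768]
AᵀP(A−BK) = [0.7149 -0.7539; -0.7539 0.8132]
P' = Q + AᵀP(A−BK) = [17.7149 5.2461; 5.2461 3.0632]
tr(P') = 20.7780

20.7780


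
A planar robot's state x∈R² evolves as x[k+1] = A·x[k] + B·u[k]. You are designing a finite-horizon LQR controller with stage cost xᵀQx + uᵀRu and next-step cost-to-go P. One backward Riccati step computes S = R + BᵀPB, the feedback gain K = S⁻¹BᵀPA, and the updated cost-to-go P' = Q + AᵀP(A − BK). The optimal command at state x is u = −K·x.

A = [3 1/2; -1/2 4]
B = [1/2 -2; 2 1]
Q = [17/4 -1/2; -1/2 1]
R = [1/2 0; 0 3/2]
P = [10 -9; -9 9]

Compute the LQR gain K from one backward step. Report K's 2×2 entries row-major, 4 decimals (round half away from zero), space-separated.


BᵀP = [-13.0000 13.5000; -29.0000 27.0000]
S = R + BᵀPB = [1/2 0; 0 3/2] + [20.5000 39.5000; 39.5000 85.0000] = [21.0000 39.5000; 39.5000 86.5000]
BᵀPA = [-45.7500 47.5000; -100.5000 93.5000]
K = S⁻¹·BᵀPA = [0.0483 1.6215; -1.1839 0.3405]
A−BK = [0.6080 0.3702; 0.5873 0.4166]
AᵀP(A−BK) = [2.4772 -0.3490; -0.3490 1.6449]
P' = Q + AᵀP(A−BK) = [6.7272 -0.8490; -0.8490 2.6449]
tr(P') = 9.3721

0.0483 1.6215 -1.1839 0.3405


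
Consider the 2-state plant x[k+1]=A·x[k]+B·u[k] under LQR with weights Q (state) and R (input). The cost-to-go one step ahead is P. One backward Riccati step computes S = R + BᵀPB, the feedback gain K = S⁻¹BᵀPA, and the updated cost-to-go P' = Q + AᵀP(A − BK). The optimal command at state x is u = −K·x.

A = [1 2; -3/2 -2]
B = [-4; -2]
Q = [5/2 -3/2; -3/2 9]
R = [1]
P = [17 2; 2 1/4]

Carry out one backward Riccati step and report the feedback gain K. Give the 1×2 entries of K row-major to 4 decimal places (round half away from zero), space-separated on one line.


-0.1936 -0.4150

BᵀP = [-72.0000 -8.5000]
S = R + BᵀPB = [1] + [305.0000] = [306.0000]
BᵀPA = [-59.2500 -127.0000]
K = S⁻¹·BᵀPA = [-0.1936 -0.4150]
A−BK = [0.2255 0.3399; -1.8873 -2.8301]
AᵀP(A−BK) = [0.0901 0.1593; 0.1593 0.2908]
P' = Q + AᵀP(A−BK) = [2.5901 -1.3407; -1.3407 9.2908]
tr(P') = 11.8809


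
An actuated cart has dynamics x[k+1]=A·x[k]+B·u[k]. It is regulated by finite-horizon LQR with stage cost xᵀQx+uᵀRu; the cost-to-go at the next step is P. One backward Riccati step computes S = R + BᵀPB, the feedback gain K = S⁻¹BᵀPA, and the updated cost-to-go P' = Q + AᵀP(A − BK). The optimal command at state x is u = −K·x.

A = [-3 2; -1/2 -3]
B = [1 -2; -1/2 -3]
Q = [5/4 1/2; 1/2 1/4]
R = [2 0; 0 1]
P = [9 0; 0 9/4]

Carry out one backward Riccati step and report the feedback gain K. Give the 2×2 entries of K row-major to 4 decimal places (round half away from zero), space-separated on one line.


-1.5052 2.2170 0.6177 0.2913

BᵀP = [9.0000 -1.1250; -18.0000 -6.7500]
S = R + BᵀPB = [2 0; 0 1] + [9.5625 -14.6250; -14.6250 56.2500] = [11.5625 -14.6250; -14.6250 57.2500]
BᵀPA = [-26.4375 21.3750; 57.3750 -15.7500]
K = S⁻¹·BᵀPA = [-1.5052 2.2170; 0.6177 0.2913]
A−BK = [-0.2595 0.3655; 0.6004 -1.0177]
AᵀP(A−BK) = [6.3298 -8.7226; -8.7226 13.4479]
P' = Q + AᵀP(A−BK) = [7.5798 -8.2226; -8.2226 13.6979]
tr(P') = 21.2777


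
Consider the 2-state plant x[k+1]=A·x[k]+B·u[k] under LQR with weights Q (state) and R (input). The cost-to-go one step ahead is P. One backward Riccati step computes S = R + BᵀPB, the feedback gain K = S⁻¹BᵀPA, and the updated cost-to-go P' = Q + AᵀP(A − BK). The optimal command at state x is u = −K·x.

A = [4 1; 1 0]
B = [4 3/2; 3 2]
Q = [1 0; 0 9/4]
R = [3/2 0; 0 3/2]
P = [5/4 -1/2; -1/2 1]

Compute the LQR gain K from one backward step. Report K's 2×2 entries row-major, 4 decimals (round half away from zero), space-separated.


0.9897 0.2679 -0.4566 -0.2010

BᵀP = [3.5000 1.0000; 0.8750 1.2500]
S = R + BᵀPB = [3/2 0; 0 3/2] + [17.0000 7.2500; 7.2500 3.8125] = [18.5000 7.2500; 7.2500 5.3125]
BᵀPA = [15.0000 3.5000; 4.7500 0.8750]
K = S⁻¹·BᵀPA = [0.9897 0.2679; -0.4566 -0.2010]
A−BK = [0.7259 0.2297; -1.0560 -0.4019]
AᵀP(A−BK) = [4.3226 1.4354; 1.4354 0.4880]
P' = Q + AᵀP(A−BK) = [5.3226 1.4354; 1.4354 2.7380]
tr(P') = 8.0607


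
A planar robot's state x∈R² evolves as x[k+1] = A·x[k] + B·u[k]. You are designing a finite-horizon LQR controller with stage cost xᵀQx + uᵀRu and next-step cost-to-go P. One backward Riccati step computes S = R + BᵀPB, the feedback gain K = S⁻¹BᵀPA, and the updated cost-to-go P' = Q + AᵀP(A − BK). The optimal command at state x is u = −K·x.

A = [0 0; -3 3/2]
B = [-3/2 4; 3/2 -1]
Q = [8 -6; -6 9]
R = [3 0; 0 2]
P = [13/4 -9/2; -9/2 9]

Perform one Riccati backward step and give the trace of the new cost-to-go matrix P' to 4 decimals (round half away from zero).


BᵀP = [-11.6250 20.2500; 17.5000 -27.0000]
S = R + BᵀPB = [3 0; 0 2] + [47.8125 -66.7500; -66.7500 97.0000] = [50.8125 -66.7500; -66.7500 99.0000]
BᵀPA = [-60.7500 30.3750; 81.0000 -40.5000]
K = S⁻¹·BᵀPA = [-1.0568 0.5284; 0.1057 -0.0528]
A−BK = [-2.0078 1.0039; -1.3092 0.6546]
AᵀP(A−BK) = [8.2427 -4.1213; -4.1213 2.0607]
P' = Q + AᵀP(A−BK) = [16.2427 -10.1213; -10.1213 11.0607]
tr(P') = 27.3033

27.3033


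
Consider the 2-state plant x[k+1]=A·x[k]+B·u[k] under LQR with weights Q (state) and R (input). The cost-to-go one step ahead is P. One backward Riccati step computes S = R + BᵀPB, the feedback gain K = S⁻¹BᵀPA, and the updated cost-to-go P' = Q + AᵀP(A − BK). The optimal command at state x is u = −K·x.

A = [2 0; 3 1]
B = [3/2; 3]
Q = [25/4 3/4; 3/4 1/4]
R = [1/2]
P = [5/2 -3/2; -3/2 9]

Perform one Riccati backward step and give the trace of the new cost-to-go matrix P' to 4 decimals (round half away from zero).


BᵀP = [-0.7500 24.7500]
S = R + BᵀPB = [1/2] + [73.1250] = [73.6250]
BᵀPA = [72.7500 24.7500]
K = S⁻¹·BᵀPA = [0.9881 0.3362]
A−BK = [0.5178 -0.5042; 0.0357 -0.0085]
AᵀP(A−BK) = [1.1146 -0.4559; -0.4559 0.6800]
P' = Q + AᵀP(A−BK) = [7.3646 0.2941; 0.2941 0.9300]
tr(P') = 8.2946

8.2946


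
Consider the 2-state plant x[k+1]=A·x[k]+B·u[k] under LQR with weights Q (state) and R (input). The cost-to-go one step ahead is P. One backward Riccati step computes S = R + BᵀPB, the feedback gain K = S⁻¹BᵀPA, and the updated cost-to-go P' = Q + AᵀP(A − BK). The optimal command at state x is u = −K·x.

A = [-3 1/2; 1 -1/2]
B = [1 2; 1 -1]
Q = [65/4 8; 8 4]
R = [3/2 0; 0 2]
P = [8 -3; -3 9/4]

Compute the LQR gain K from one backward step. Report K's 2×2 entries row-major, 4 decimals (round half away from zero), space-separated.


BᵀP = [5.0000 -0.7500; 19.0000 -8.2500]
S = R + BᵀPB = [3/2 0; 0 2] + [4.2500 10.7500; 10.7500 46.2500] = [5.7500 10.7500; 10.7500 48.2500]
BᵀPA = [-15.7500 2.8750; -65.2500 13.6250]
K = S⁻¹·BᵀPA = [-0.3614 -0.0479; -1.2718 0.2931]
A−BK = [-0.0950 -0.0382; 0.0896 -0.1591]
AᵀP(A−BK) = [3.5722 -0.7575; -0.7575 0.2073]
P' = Q + AᵀP(A−BK) = [19.8222 7.2425; 7.2425 4.2073]
tr(P') = 24.0295

-0.3614 -0.0479 -1.2718 0.2931


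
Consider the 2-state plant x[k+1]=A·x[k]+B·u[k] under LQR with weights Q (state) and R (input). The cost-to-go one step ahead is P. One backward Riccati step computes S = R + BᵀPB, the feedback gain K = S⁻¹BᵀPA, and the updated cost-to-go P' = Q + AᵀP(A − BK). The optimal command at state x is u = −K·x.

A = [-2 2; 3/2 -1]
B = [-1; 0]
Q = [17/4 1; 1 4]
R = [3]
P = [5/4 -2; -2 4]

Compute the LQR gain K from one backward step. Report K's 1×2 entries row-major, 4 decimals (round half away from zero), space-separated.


BᵀP = [-1.2500 2.0000]
S = R + BᵀPB = [3] + [1.2500] = [4.2500]
BᵀPA = [5.5000 -4.5000]
K = S⁻¹·BᵀPA = [1.2941 -1.0588]
A−BK = [-0.7059 0.9412; 1.5000 -1.0000]
AᵀP(A−BK) = [18.8824 -15.1765; -15.1765 12.2353]
P' = Q + AᵀP(A−BK) = [23.1324 -14.1765; -14.1765 16.2353]
tr(P') = 39.3676

1.2941 -1.0588


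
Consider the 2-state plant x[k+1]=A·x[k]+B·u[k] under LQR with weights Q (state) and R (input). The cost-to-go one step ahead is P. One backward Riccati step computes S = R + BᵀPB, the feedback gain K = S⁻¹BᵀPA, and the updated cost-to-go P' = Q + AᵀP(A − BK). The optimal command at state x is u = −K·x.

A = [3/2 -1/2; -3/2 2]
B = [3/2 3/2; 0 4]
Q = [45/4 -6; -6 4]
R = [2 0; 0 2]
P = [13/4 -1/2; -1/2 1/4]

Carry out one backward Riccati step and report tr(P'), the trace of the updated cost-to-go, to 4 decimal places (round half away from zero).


18.7301

BᵀP = [4.8750 -0.7500; 2.8750 0.2500]
S = R + BᵀPB = [2 0; 0 2] + [7.3125 4.3125; 4.3125 5.3125] = [9.3125 4.3125; 4.3125 7.3125]
BᵀPA = [8.4375 -3.9375; 3.9375 -0.9375]
K = S⁻¹·BᵀPA = [0.9034 -0.5000; 0.0057 0.1667]
A−BK = [0.1364 0.0000; -1.5227 1.3333]
AᵀP(A−BK) = [2.4801 -1.5000; -1.5000 1.0000]
P' = Q + AᵀP(A−BK) = [13.7301 -7.5000; -7.5000 5.0000]
tr(P') = 18.7301


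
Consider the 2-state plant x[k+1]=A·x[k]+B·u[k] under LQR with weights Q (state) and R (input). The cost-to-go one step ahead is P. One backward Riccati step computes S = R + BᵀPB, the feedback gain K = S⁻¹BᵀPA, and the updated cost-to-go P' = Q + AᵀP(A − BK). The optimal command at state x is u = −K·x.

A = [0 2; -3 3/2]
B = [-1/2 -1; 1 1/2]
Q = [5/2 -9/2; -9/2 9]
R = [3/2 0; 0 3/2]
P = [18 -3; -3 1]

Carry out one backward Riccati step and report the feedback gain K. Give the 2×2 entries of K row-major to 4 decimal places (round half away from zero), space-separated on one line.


-0.6065 -0.2599 -0.1083 -1.3321

BᵀP = [-12.0000 2.5000; -19.5000 3.5000]
S = R + BᵀPB = [3/2 0; 0 3/2] + [8.5000 13.2500; 13.2500 21.2500] = [10.0000 13.2500; 13.2500 22.7500]
BᵀPA = [-7.5000 -20.2500; -10.5000 -33.7500]
K = S⁻¹·BᵀPA = [-0.6065 -0.2599; -0.1083 -1.3321]
A−BK = [-0.4116 0.5379; -2.3394 2.4260]
AᵀP(A−BK) = [3.3141 -2.4368; -2.4368 6.0271]
P' = Q + AᵀP(A−BK) = [5.8141 -6.9368; -6.9368 15.0271]
tr(P') = 20.8412


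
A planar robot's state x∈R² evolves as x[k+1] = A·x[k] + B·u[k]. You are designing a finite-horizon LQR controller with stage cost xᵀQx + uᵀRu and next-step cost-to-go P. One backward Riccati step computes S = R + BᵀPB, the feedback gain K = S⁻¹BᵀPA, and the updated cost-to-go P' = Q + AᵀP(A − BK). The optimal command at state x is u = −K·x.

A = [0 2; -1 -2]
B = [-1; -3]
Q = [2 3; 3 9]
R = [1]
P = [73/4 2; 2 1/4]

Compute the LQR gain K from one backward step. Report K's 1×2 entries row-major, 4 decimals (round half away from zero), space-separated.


0.0821 -1.2836

BᵀP = [-24.2500 -2.7500]
S = R + BᵀPB = [1] + [32.5000] = [33.5000]
BᵀPA = [2.7500 -43.0000]
K = S⁻¹·BᵀPA = [0.0821 -1.2836]
A−BK = [0.0821 0.7164; -0.7537 -5.8507]
AᵀP(A−BK) = [0.0243 0.0299; 0.0299 2.8060]
P' = Q + AᵀP(A−BK) = [2.0243 3.0299; 3.0299 11.8060]
tr(P') = 13.8302


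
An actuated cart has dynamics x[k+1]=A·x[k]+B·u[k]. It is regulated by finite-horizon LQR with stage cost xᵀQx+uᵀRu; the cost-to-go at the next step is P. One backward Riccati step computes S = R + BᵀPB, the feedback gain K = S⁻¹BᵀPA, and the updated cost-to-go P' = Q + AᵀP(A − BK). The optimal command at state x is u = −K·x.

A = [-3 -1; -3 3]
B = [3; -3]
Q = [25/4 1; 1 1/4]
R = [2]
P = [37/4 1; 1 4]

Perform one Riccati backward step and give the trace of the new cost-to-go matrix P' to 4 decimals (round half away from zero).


BᵀP = [24.7500 -9.0000]
S = R + BᵀPB = [2] + [101.2500] = [103.2500]
BᵀPA = [-47.2500 -51.7500]
K = S⁻¹·BᵀPA = [-0.4576 -0.5012]
A−BK = [-1.6271 0.5036; -4.3729 1.4964]
AᵀP(A−BK) = [115.6271 -37.9322; -37.9322 13.3123]
P' = Q + AᵀP(A−BK) = [121.8771 -36.9322; -36.9322 13.5623]
tr(P') = 135.4395

135.4395


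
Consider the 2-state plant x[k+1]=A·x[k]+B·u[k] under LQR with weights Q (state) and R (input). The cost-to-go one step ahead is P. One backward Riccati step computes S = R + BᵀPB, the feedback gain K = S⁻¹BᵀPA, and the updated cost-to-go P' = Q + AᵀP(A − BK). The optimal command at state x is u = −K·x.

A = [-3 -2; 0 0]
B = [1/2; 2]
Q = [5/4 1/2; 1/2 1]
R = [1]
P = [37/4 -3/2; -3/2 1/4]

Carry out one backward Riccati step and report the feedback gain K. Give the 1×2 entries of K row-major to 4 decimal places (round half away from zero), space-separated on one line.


BᵀP = [1.6250 -0.2500]
S = R + BᵀPB = [1] + [0.3125] = [1.3125]
BᵀPA = [-4.8750 -3.2500]
K = S⁻¹·BᵀPA = [-3.7143 -2.4762]
A−BK = [-1.1429 -0.7619; 7.4286 4.9524]
AᵀP(A−BK) = [65.1429 43.4286; 43.4286 28.9524]
P' = Q + AᵀP(A−BK) = [66.3929 43.9286; 43.9286 29.9524]
tr(P') = 96.3452

-3.7143 -2.4762


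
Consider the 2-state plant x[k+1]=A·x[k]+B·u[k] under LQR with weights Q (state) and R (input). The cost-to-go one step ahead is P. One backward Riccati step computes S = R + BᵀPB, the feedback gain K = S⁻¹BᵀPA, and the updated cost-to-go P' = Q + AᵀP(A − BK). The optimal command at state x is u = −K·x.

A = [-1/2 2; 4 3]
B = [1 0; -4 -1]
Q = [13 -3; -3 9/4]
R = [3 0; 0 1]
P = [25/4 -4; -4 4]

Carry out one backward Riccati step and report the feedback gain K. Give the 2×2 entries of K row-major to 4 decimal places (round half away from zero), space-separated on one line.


-0.7574 0.0198 -0.5703 -0.8792

BᵀP = [22.2500 -20.0000; 4.0000 -4.0000]
S = R + BᵀPB = [3 0; 0 1] + [102.2500 20.0000; 20.0000 4.0000] = [105.2500 20.0000; 20.0000 5.0000]
BᵀPA = [-91.1250 -15.5000; -18.0000 -4.0000]
K = S⁻¹·BᵀPA = [-0.7574 0.0198; -0.5703 -0.8792]
A−BK = [0.2574 1.9802; 0.4000 2.2000]
AᵀP(A−BK) = [2.2767 1.7287; 1.7287 9.7901]
P' = Q + AᵀP(A−BK) = [15.2767 -1.2713; -1.2713 12.0401]
tr(P') = 27.3168


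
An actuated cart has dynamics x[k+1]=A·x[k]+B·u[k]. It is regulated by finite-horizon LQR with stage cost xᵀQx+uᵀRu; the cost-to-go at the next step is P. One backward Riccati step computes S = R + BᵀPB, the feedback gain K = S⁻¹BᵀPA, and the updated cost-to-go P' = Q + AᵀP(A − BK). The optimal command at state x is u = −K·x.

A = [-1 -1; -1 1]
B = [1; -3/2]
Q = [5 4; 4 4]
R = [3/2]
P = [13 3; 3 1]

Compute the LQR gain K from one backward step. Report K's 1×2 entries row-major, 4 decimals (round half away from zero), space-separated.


BᵀP = [8.5000 1.5000]
S = R + BᵀPB = [3/2] + [6.2500] = [7.7500]
BᵀPA = [-10.0000 -7.0000]
K = S⁻¹·BᵀPA = [-1.2903 -0.9032]
A−BK = [0.2903 -0.0968; -2.9355 -0.3548]
AᵀP(A−BK) = [7.0968 2.9677; 2.9677 1.6774]
P' = Q + AᵀP(A−BK) = [12.0968 6.9677; 6.9677 5.6774]
tr(P') = 17.7742

-1.2903 -0.9032


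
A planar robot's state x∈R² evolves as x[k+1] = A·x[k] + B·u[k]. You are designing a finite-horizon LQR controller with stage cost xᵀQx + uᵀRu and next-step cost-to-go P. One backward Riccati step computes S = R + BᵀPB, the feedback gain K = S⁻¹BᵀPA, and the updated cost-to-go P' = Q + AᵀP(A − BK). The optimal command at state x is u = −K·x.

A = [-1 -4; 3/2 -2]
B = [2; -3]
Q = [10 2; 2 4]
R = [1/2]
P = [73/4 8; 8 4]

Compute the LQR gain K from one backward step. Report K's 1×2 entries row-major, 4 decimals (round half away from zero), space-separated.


BᵀP = [12.5000 4.0000]
S = R + BᵀPB = [1/2] + [13.0000] = [13.5000]
BᵀPA = [-6.5000 -58.0000]
K = S⁻¹·BᵀPA = [-0.4815 -4.2963]
A−BK = [-0.0370 4.5926; 0.0556 -14.8889]
AᵀP(A−BK) = [0.1204 1.0741; 1.0741 186.8148]
P' = Q + AᵀP(A−BK) = [10.1204 3.0741; 3.0741 190.8148]
tr(P') = 200.9352

-0.4815 -4.2963


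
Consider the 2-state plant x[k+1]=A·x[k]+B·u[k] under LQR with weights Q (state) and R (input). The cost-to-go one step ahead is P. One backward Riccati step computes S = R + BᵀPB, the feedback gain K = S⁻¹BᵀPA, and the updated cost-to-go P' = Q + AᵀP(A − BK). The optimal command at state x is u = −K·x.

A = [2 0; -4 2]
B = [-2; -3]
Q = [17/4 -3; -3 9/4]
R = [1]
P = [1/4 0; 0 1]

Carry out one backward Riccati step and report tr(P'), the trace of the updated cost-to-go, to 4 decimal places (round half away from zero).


13.2273

BᵀP = [-0.5000 -3.0000]
S = R + BᵀPB = [1] + [10.0000] = [11.0000]
BᵀPA = [11.0000 -6.0000]
K = S⁻¹·BᵀPA = [1.0000 -0.5455]
A−BK = [4.0000 -1.0909; -1.0000 0.3636]
AᵀP(A−BK) = [6.0000 -2.0000; -2.0000 0.7273]
P' = Q + AᵀP(A−BK) = [10.2500 -5.0000; -5.0000 2.9773]
tr(P') = 13.2273


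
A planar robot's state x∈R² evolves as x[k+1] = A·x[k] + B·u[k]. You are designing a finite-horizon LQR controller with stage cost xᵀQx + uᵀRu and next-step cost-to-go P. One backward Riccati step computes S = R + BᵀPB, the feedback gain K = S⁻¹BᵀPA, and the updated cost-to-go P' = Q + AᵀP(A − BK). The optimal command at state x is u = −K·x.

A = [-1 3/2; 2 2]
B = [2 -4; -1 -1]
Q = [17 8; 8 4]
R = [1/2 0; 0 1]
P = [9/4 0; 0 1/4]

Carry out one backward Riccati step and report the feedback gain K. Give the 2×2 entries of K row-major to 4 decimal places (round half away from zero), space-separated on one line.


-0.7351 -0.3260 -0.1221 -0.5312

BᵀP = [4.5000 -0.2500; -9.0000 -0.2500]
S = R + BᵀPB = [1/2 0; 0 1] + [9.2500 -17.7500; -17.7500 36.2500] = [9.7500 -17.7500; -17.7500 37.2500]
BᵀPA = [-5.0000 6.2500; 8.5000 -14.0000]
K = S⁻¹·BᵀPA = [-0.7351 -0.3260; -0.1221 -0.5312]
A−BK = [-0.0182 0.0273; 1.1429 1.1429]
AᵀP(A−BK) = [0.6123 0.5101; 0.5101 0.6635]
P' = Q + AᵀP(A−BK) = [17.6123 8.5101; 8.5101 4.6635]
tr(P') = 22.2758


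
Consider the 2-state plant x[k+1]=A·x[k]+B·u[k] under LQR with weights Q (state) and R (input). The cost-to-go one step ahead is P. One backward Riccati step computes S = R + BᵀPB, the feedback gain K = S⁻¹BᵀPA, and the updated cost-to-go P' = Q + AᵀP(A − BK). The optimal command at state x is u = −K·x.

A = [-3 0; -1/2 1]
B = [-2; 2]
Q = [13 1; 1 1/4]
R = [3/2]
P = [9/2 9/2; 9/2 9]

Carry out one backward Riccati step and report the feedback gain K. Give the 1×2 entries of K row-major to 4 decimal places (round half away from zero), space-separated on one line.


-0.2308 0.4615

BᵀP = [0.0000 9.0000]
S = R + BᵀPB = [3/2] + [18.0000] = [19.5000]
BᵀPA = [-4.5000 9.0000]
K = S⁻¹·BᵀPA = [-0.2308 0.4615]
A−BK = [-3.4615 0.9231; -0.0385 0.0769]
AᵀP(A−BK) = [55.2115 -15.9231; -15.9231 4.8462]
P' = Q + AᵀP(A−BK) = [68.2115 -14.9231; -14.9231 5.0962]
tr(P') = 73.3077


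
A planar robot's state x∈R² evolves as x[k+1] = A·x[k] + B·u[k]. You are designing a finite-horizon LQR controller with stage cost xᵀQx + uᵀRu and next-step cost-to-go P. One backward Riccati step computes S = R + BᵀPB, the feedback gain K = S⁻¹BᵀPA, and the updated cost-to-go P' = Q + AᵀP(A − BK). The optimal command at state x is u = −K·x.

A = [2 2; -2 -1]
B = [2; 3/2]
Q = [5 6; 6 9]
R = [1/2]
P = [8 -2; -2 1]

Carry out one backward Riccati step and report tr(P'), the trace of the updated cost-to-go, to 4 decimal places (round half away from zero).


29.0549

BᵀP = [13.0000 -2.5000]
S = R + BᵀPB = [1/2] + [22.2500] = [22.7500]
BᵀPA = [31.0000 28.5000]
K = S⁻¹·BᵀPA = [1.3626 1.2527]
A−BK = [-0.7253 -0.5055; -4.0440 -2.8791]
AᵀP(A−BK) = [9.7582 7.1648; 7.1648 5.2967]
P' = Q + AᵀP(A−BK) = [14.7582 13.1648; 13.1648 14.2967]
tr(P') = 29.0549


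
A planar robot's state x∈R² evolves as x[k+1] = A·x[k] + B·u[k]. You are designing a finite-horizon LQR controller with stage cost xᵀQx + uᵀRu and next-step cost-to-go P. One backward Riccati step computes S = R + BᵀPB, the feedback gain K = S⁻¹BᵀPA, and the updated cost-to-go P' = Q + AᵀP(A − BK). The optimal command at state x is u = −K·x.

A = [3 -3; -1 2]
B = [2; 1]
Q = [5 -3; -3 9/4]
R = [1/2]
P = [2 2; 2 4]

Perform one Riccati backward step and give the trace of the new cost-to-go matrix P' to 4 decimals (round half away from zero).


22.1768

BᵀP = [6.0000 8.0000]
S = R + BᵀPB = [1/2] + [20.0000] = [20.5000]
BᵀPA = [10.0000 -2.0000]
K = S⁻¹·BᵀPA = [0.4878 -0.0976]
A−BK = [2.0244 -2.8049; -1.4878 2.0976]
AᵀP(A−BK) = [5.1220 -7.0244; -7.0244 9.8049]
P' = Q + AᵀP(A−BK) = [10.1220 -10.0244; -10.0244 12.0549]
tr(P') = 22.1768
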